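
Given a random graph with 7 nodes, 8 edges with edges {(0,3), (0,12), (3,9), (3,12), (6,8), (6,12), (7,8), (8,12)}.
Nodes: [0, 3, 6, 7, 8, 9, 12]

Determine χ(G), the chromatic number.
χ(G) = 3

Clique number ω(G) = 3 (lower bound: χ ≥ ω).
The clique on [6, 8, 12] has size 3, forcing χ ≥ 3, and the coloring below uses 3 colors, so χ(G) = 3.
A valid 3-coloring: color 1: [7, 9, 12]; color 2: [3, 8]; color 3: [0, 6].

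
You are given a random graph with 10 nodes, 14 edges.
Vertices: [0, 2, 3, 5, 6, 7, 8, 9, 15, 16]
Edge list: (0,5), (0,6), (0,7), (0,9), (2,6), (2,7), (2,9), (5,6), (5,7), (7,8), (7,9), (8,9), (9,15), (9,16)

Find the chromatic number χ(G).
χ(G) = 3

Clique number ω(G) = 3 (lower bound: χ ≥ ω).
The clique on [0, 7, 9] has size 3, forcing χ ≥ 3, and the coloring below uses 3 colors, so χ(G) = 3.
A valid 3-coloring: color 1: [3, 5, 9]; color 2: [6, 7, 15, 16]; color 3: [0, 2, 8].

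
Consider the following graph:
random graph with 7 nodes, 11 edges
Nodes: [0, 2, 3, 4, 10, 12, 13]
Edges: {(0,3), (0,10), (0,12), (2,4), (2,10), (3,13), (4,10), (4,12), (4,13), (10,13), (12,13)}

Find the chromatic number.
χ(G) = 3

Clique number ω(G) = 3 (lower bound: χ ≥ ω).
The clique on [2, 4, 10] has size 3, forcing χ ≥ 3, and the coloring below uses 3 colors, so χ(G) = 3.
A valid 3-coloring: color 1: [3, 4]; color 2: [0, 2, 13]; color 3: [10, 12].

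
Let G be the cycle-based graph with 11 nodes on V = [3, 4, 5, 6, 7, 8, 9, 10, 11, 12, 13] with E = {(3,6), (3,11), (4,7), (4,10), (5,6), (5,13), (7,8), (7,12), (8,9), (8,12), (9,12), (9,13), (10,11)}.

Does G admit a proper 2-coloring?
The clique on vertices [7, 8, 12] has size 3 > 2, so it alone needs 3 colors.

No, G is not 2-colorable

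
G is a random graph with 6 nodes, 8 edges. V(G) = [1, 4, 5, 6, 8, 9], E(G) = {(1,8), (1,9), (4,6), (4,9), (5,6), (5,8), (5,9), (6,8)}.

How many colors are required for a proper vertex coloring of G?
Clique number ω(G) = 3 (lower bound: χ ≥ ω).
The clique on [5, 6, 8] has size 3, forcing χ ≥ 3, and the coloring below uses 3 colors, so χ(G) = 3.
A valid 3-coloring: color 1: [8, 9]; color 2: [1, 4, 5]; color 3: [6].

χ(G) = 3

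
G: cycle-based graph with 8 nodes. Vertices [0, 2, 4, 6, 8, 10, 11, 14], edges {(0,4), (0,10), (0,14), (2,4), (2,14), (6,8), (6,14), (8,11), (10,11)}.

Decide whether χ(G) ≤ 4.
Yes, G is 4-colorable

A valid 4-coloring: color 1: [0, 2, 6, 11]; color 2: [4, 8, 10, 14].
(χ(G) = 2 ≤ 4.)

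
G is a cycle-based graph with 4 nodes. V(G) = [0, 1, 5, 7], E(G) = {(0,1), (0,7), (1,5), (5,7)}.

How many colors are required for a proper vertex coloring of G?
Clique number ω(G) = 2 (lower bound: χ ≥ ω).
The graph is bipartite (no odd cycle), so 2 colors suffice: χ(G) = 2.
A valid 2-coloring: color 1: [1, 7]; color 2: [0, 5].

χ(G) = 2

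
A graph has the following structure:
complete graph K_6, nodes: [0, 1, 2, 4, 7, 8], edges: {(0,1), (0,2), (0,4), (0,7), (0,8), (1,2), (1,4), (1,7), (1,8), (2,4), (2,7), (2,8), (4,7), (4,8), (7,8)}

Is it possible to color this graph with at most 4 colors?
No, G is not 4-colorable

The clique on vertices [0, 1, 2, 4, 7, 8] has size 6 > 4, so it alone needs 6 colors.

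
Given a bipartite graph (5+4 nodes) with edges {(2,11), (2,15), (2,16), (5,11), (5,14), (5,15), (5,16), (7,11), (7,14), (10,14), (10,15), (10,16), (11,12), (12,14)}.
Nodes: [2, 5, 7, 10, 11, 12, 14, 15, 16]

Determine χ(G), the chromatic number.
χ(G) = 2

Clique number ω(G) = 2 (lower bound: χ ≥ ω).
The graph is bipartite (no odd cycle), so 2 colors suffice: χ(G) = 2.
A valid 2-coloring: color 1: [2, 5, 7, 10, 12]; color 2: [11, 14, 15, 16].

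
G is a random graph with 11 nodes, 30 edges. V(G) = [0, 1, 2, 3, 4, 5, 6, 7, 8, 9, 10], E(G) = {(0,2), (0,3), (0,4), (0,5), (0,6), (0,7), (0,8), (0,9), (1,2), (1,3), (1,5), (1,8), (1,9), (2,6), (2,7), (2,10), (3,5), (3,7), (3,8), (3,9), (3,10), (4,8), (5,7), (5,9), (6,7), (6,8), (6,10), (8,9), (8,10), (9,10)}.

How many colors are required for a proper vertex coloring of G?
χ(G) = 4

Clique number ω(G) = 4 (lower bound: χ ≥ ω).
The clique on [0, 2, 6, 7] has size 4, forcing χ ≥ 4, and the coloring below uses 4 colors, so χ(G) = 4.
A valid 4-coloring: color 1: [0, 1, 10]; color 2: [3, 4, 6]; color 3: [2, 5, 8]; color 4: [7, 9].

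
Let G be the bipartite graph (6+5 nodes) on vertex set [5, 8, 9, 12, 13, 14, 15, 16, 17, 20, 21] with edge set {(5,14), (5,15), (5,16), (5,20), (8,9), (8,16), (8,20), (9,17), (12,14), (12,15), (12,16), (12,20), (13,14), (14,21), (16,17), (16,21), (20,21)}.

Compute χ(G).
Clique number ω(G) = 2 (lower bound: χ ≥ ω).
The graph is bipartite (no odd cycle), so 2 colors suffice: χ(G) = 2.
A valid 2-coloring: color 1: [9, 14, 15, 16, 20]; color 2: [5, 8, 12, 13, 17, 21].

χ(G) = 2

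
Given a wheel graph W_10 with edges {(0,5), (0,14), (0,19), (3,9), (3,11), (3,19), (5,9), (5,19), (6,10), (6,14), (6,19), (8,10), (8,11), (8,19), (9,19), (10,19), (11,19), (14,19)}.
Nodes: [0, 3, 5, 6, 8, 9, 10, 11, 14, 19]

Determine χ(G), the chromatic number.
χ(G) = 4

Clique number ω(G) = 3 (lower bound: χ ≥ ω).
Odd cycle [0, 14, 6, 10, 8, 11, 3, 9, 5] needs 3 colors (χ ≥ 3).
Vertex 19 is adjacent to every vertex of [0, 3, 5, 6, 8, 9, 10, 11, 14], which already need 3 colors among themselves, so 19 needs a new color (χ ≥ 4).
The coloring below uses 4 colors, so χ(G) = 4.
A valid 4-coloring: color 1: [19]; color 2: [0, 6, 8, 9]; color 3: [5, 10, 11, 14]; color 4: [3].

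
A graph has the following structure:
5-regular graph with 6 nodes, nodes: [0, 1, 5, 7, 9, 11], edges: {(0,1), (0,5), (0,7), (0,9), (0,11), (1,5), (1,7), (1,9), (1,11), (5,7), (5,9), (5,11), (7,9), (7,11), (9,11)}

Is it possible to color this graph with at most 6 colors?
Yes, G is 6-colorable

A valid 6-coloring: color 1: [7]; color 2: [1]; color 3: [0]; color 4: [9]; color 5: [11]; color 6: [5].
(χ(G) = 6 ≤ 6.)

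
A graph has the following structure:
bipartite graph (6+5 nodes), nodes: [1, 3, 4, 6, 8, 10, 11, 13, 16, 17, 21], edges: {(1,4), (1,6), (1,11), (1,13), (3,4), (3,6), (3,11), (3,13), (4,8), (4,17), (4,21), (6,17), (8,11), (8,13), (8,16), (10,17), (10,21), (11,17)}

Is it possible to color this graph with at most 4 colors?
Yes, G is 4-colorable

A valid 4-coloring: color 1: [4, 6, 10, 11, 13, 16]; color 2: [1, 3, 8, 17, 21].
(χ(G) = 2 ≤ 4.)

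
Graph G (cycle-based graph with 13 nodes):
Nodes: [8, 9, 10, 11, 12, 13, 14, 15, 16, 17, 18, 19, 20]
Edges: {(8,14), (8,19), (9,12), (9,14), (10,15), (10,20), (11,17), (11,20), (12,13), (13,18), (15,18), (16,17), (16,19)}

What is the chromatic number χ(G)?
Clique number ω(G) = 2 (lower bound: χ ≥ ω).
Odd cycle [19, 16, 17, 11, 20, 10, 15, 18, 13, 12, 9, 14, 8] needs 3 colors (χ ≥ 3).
The coloring below uses 3 colors, so χ(G) = 3.
A valid 3-coloring: color 1: [13, 14, 15, 17, 19, 20]; color 2: [8, 10, 11, 12, 16, 18]; color 3: [9].

χ(G) = 3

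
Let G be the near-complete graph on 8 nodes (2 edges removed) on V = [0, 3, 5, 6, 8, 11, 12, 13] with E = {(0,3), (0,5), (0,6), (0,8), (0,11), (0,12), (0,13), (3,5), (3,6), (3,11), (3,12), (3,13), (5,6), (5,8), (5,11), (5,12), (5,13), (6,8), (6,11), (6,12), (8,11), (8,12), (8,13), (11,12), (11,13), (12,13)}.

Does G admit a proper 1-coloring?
The clique on vertices [0, 5, 8, 11, 12, 13] has size 6 > 1, so it alone needs 6 colors.

No, G is not 1-colorable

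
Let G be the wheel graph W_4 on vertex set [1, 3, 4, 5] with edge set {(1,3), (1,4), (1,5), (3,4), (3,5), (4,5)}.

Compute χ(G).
χ(G) = 4

Clique number ω(G) = 4 (lower bound: χ ≥ ω).
The clique on [1, 3, 4, 5] has size 4, forcing χ ≥ 4, and the coloring below uses 4 colors, so χ(G) = 4.
A valid 4-coloring: color 1: [1]; color 2: [4]; color 3: [5]; color 4: [3].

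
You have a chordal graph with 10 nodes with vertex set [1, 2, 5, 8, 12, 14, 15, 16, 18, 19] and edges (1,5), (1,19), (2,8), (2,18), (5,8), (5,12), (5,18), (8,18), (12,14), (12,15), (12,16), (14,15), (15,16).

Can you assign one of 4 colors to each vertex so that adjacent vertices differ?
Yes, G is 4-colorable

A valid 4-coloring: color 1: [2, 5, 15, 19]; color 2: [1, 8, 12]; color 3: [14, 16, 18].
(χ(G) = 3 ≤ 4.)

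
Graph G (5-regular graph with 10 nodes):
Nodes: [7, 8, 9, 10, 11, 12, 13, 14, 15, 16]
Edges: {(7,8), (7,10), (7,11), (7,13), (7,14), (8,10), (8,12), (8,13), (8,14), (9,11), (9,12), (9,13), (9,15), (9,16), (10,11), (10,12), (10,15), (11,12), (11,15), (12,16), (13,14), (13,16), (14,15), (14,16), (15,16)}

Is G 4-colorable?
Yes, G is 4-colorable

A valid 4-coloring: color 1: [9, 10, 14]; color 2: [7, 16]; color 3: [12, 13, 15]; color 4: [8, 11].
(χ(G) = 4 ≤ 4.)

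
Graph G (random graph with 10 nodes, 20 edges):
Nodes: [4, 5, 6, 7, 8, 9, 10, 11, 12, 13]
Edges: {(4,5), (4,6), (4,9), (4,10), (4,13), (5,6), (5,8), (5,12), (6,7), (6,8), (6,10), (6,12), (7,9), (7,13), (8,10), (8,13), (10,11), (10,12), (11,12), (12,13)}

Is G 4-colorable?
Yes, G is 4-colorable

A valid 4-coloring: color 1: [6, 9, 11, 13]; color 2: [5, 7, 10]; color 3: [4, 8, 12].
(χ(G) = 3 ≤ 4.)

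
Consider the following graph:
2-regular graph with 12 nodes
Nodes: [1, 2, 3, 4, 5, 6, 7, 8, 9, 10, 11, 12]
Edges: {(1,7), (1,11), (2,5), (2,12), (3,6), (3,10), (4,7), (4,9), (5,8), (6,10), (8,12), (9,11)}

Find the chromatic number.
χ(G) = 3

Clique number ω(G) = 3 (lower bound: χ ≥ ω).
The clique on [3, 6, 10] has size 3, forcing χ ≥ 3, and the coloring below uses 3 colors, so χ(G) = 3.
A valid 3-coloring: color 1: [1, 3, 4, 5, 12]; color 2: [2, 6, 7, 8, 11]; color 3: [9, 10].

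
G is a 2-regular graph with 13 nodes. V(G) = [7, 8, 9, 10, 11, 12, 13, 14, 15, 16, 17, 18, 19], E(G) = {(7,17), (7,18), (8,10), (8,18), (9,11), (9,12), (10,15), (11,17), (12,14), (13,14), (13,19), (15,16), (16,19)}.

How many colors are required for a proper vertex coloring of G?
Clique number ω(G) = 2 (lower bound: χ ≥ ω).
Odd cycle [10, 8, 18, 7, 17, 11, 9, 12, 14, 13, 19, 16, 15] needs 3 colors (χ ≥ 3).
The coloring below uses 3 colors, so χ(G) = 3.
A valid 3-coloring: color 1: [7, 8, 11, 12, 13, 16]; color 2: [9, 10, 14, 17, 18, 19]; color 3: [15].

χ(G) = 3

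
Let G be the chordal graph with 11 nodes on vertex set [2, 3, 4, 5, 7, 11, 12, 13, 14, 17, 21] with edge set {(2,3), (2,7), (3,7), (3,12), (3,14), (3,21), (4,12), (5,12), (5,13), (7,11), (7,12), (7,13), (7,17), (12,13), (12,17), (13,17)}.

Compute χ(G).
χ(G) = 4

Clique number ω(G) = 4 (lower bound: χ ≥ ω).
The clique on [7, 12, 13, 17] has size 4, forcing χ ≥ 4, and the coloring below uses 4 colors, so χ(G) = 4.
A valid 4-coloring: color 1: [4, 5, 7, 14, 21]; color 2: [2, 11, 12]; color 3: [3, 13]; color 4: [17].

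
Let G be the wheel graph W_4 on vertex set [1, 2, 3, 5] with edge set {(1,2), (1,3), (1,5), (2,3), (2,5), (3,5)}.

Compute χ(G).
χ(G) = 4

Clique number ω(G) = 4 (lower bound: χ ≥ ω).
The clique on [1, 2, 3, 5] has size 4, forcing χ ≥ 4, and the coloring below uses 4 colors, so χ(G) = 4.
A valid 4-coloring: color 1: [3]; color 2: [2]; color 3: [1]; color 4: [5].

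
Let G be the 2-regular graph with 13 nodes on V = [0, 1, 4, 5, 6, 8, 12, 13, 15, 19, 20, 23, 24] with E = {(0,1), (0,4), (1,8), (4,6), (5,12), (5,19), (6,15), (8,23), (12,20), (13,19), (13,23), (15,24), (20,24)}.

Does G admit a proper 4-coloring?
Yes, G is 4-colorable

A valid 4-coloring: color 1: [1, 4, 12, 19, 23, 24]; color 2: [0, 5, 6, 8, 13, 20]; color 3: [15].
(χ(G) = 3 ≤ 4.)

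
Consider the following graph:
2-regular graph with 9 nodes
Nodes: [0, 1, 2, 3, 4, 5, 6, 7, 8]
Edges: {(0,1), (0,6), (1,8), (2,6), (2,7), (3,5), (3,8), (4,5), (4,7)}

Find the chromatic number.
χ(G) = 3

Clique number ω(G) = 2 (lower bound: χ ≥ ω).
Odd cycle [4, 7, 2, 6, 0, 1, 8, 3, 5] needs 3 colors (χ ≥ 3).
The coloring below uses 3 colors, so χ(G) = 3.
A valid 3-coloring: color 1: [1, 3, 6, 7]; color 2: [0, 2, 5, 8]; color 3: [4].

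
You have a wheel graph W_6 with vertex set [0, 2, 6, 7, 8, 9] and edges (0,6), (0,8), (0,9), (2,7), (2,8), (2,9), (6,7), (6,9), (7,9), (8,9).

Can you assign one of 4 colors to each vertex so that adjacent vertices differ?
A valid 4-coloring: color 1: [9]; color 2: [7, 8]; color 3: [2, 6]; color 4: [0].
(χ(G) = 4 ≤ 4.)

Yes, G is 4-colorable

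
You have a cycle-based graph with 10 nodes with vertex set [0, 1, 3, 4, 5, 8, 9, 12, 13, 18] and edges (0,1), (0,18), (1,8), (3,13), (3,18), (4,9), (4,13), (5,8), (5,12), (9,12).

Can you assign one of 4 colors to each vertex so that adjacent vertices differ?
Yes, G is 4-colorable

A valid 4-coloring: color 1: [1, 5, 9, 13, 18]; color 2: [0, 3, 4, 8, 12].
(χ(G) = 2 ≤ 4.)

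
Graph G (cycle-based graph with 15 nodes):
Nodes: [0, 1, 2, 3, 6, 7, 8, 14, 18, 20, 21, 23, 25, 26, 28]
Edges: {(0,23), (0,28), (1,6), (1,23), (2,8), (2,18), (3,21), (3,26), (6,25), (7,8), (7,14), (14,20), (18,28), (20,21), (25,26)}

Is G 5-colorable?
A valid 5-coloring: color 1: [0, 6, 8, 14, 18, 21, 26]; color 2: [2, 3, 7, 20, 23, 25, 28]; color 3: [1].
(χ(G) = 3 ≤ 5.)

Yes, G is 5-colorable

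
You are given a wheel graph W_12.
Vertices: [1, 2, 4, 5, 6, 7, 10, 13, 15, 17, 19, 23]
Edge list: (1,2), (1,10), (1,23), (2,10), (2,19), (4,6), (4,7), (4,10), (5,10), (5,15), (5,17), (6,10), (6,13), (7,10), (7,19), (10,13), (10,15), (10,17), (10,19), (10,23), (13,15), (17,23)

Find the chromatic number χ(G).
χ(G) = 4

Clique number ω(G) = 3 (lower bound: χ ≥ ω).
Odd cycle [6, 4, 7, 19, 2, 1, 23, 17, 5, 15, 13] needs 3 colors (χ ≥ 3).
Vertex 10 is adjacent to every vertex of [1, 2, 4, 5, 6, 7, 13, 15, 17, 19, 23], which already need 3 colors among themselves, so 10 needs a new color (χ ≥ 4).
The coloring below uses 4 colors, so χ(G) = 4.
A valid 4-coloring: color 1: [10]; color 2: [2, 6, 7, 15, 23]; color 3: [1, 4, 13, 17, 19]; color 4: [5].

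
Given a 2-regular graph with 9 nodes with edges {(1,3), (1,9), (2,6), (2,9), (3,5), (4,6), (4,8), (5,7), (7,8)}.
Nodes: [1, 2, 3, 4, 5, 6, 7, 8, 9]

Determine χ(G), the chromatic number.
χ(G) = 3

Clique number ω(G) = 2 (lower bound: χ ≥ ω).
Odd cycle [7, 8, 4, 6, 2, 9, 1, 3, 5] needs 3 colors (χ ≥ 3).
The coloring below uses 3 colors, so χ(G) = 3.
A valid 3-coloring: color 1: [3, 4, 7, 9]; color 2: [1, 5, 6, 8]; color 3: [2].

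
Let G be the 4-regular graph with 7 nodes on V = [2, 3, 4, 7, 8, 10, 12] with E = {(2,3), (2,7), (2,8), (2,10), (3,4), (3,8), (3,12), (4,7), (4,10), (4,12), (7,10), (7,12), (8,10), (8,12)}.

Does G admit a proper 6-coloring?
A valid 6-coloring: color 1: [2, 12]; color 2: [7, 8]; color 3: [3, 10]; color 4: [4].
(χ(G) = 4 ≤ 6.)

Yes, G is 6-colorable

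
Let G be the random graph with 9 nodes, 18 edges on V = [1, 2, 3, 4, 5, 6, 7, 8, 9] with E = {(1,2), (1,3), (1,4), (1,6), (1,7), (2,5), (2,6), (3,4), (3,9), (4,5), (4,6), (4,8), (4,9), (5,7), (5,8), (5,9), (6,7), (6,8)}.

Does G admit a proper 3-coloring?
Yes, G is 3-colorable

A valid 3-coloring: color 1: [2, 4, 7]; color 2: [3, 5, 6]; color 3: [1, 8, 9].
(χ(G) = 3 ≤ 3.)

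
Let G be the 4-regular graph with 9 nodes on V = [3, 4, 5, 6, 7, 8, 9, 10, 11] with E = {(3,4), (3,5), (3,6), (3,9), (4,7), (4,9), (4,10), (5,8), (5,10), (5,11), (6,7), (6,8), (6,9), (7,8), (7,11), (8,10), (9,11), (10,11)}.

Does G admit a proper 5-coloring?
Yes, G is 5-colorable

A valid 5-coloring: color 1: [5, 7, 9]; color 2: [4, 6, 11]; color 3: [3, 10]; color 4: [8].
(χ(G) = 3 ≤ 5.)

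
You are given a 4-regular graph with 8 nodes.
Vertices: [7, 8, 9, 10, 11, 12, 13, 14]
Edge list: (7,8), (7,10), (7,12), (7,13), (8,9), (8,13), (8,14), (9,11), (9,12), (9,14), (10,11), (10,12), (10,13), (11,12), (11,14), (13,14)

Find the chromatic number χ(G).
χ(G) = 4

Clique number ω(G) = 3 (lower bound: χ ≥ ω).
Suppose a proper 3-coloring c exists. The clique [7, 8, 13] takes 3 distinct colors; by symmetry let c(7) = 1, c(8) = 2, c(13) = 3.
- Vertex 10: neighbors [7, 13] already have colors [1, 3] ⇒ c(10) = 2.
- Vertex 12: neighbors [7, 10] already have colors [1, 2] ⇒ c(12) = 3.
- Vertex 9: neighbors [8, 12] already have colors [2, 3] ⇒ c(9) = 1.
- Vertex 11: neighbors [9, 10, 12] already have colors [1, 2, 3] — all 3 colors blocked. Contradiction.
The forced assignments end in a contradiction, so G has no proper 3-coloring (χ ≥ 4).
The coloring below uses 4 colors, so χ(G) = 4.
A valid 4-coloring: color 1: [7, 11]; color 2: [8, 12]; color 3: [10, 14]; color 4: [9, 13].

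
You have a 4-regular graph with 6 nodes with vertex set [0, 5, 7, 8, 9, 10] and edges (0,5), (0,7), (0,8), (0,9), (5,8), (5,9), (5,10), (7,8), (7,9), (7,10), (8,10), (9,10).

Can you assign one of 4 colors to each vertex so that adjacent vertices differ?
Yes, G is 4-colorable

A valid 4-coloring: color 1: [5, 7]; color 2: [8, 9]; color 3: [0, 10].
(χ(G) = 3 ≤ 4.)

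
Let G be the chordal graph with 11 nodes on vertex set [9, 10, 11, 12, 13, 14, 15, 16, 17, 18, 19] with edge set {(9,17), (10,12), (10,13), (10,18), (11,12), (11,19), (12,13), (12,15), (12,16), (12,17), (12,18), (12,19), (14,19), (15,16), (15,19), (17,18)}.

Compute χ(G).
Clique number ω(G) = 3 (lower bound: χ ≥ ω).
The clique on [10, 12, 18] has size 3, forcing χ ≥ 3, and the coloring below uses 3 colors, so χ(G) = 3.
A valid 3-coloring: color 1: [9, 12, 14]; color 2: [13, 16, 18, 19]; color 3: [10, 11, 15, 17].

χ(G) = 3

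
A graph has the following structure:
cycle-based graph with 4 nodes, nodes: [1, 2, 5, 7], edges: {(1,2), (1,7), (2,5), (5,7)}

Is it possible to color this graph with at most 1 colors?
No, G is not 1-colorable

Edge (1,2) forces its endpoints to differ, so 1 color is not enough.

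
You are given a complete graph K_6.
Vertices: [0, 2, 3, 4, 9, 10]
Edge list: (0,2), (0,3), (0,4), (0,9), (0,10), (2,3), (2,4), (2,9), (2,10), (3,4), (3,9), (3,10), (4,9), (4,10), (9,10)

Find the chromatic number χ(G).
χ(G) = 6

Clique number ω(G) = 6 (lower bound: χ ≥ ω).
The clique on [0, 2, 3, 4, 9, 10] has size 6, forcing χ ≥ 6, and the coloring below uses 6 colors, so χ(G) = 6.
A valid 6-coloring: color 1: [9]; color 2: [3]; color 3: [0]; color 4: [4]; color 5: [2]; color 6: [10].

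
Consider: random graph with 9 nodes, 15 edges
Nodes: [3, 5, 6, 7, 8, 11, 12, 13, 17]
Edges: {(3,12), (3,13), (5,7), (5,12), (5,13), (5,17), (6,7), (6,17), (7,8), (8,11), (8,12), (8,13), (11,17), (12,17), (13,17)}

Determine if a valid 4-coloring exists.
Yes, G is 4-colorable

A valid 4-coloring: color 1: [3, 8, 17]; color 2: [7, 11, 12, 13]; color 3: [5, 6].
(χ(G) = 3 ≤ 4.)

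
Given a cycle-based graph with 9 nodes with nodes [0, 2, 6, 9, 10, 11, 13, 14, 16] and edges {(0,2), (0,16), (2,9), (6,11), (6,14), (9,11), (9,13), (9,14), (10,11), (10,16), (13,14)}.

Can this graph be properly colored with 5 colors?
Yes, G is 5-colorable

A valid 5-coloring: color 1: [0, 6, 9, 10]; color 2: [2, 11, 14, 16]; color 3: [13].
(χ(G) = 3 ≤ 5.)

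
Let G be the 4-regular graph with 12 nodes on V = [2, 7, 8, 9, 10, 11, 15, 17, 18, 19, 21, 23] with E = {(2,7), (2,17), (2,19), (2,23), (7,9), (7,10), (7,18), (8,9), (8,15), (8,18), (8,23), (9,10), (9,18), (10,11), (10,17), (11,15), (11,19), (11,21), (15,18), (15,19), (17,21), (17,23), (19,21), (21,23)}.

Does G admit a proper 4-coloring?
A valid 4-coloring: color 1: [7, 8, 11, 17]; color 2: [2, 10, 18, 21]; color 3: [9, 15, 23]; color 4: [19].
(χ(G) = 3 ≤ 4.)

Yes, G is 4-colorable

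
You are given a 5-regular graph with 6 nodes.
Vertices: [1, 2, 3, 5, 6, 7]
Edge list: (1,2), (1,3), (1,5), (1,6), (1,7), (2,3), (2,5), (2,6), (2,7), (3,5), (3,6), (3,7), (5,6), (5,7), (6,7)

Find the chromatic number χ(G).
χ(G) = 6

Clique number ω(G) = 6 (lower bound: χ ≥ ω).
The clique on [1, 2, 3, 5, 6, 7] has size 6, forcing χ ≥ 6, and the coloring below uses 6 colors, so χ(G) = 6.
A valid 6-coloring: color 1: [3]; color 2: [1]; color 3: [2]; color 4: [7]; color 5: [5]; color 6: [6].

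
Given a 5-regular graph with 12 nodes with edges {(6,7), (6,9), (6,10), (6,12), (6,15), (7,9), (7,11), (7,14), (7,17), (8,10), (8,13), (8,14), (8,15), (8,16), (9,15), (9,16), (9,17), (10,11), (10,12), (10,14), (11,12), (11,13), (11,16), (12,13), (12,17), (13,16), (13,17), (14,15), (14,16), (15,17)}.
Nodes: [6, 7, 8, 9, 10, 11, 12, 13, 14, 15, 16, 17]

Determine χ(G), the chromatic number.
χ(G) = 4

Clique number ω(G) = 3 (lower bound: χ ≥ ω).
Suppose a proper 3-coloring c exists. The clique [6, 7, 9] takes 3 distinct colors; by symmetry let c(6) = 1, c(7) = 2, c(9) = 3.
- Vertex 15: neighbors [6, 9] already have colors [1, 3] ⇒ c(15) = 2.
- Vertex 17: neighbors [7, 9] already have colors [2, 3] ⇒ c(17) = 1.
- Vertex 8: neighbors [15] already have colors [2]; try each remaining color.
- Case c(8) = 1:
  - Vertex 16: neighbors [8, 9] already have colors [1, 3] ⇒ c(16) = 2.
  - Vertex 13: neighbors [8, 16] already have colors [1, 2] ⇒ c(13) = 3.
  - Vertex 11: neighbors [7, 13] already have colors [2, 3] ⇒ c(11) = 1.
  - Vertex 12: neighbors [6, 13] already have colors [1, 3] ⇒ c(12) = 2.
  - Vertex 10: neighbors [6, 12] already have colors [1, 2] ⇒ c(10) = 3.
  - Vertex 14: neighbors [8, 7, 10] already have colors [1, 2, 3] — all 3 colors blocked. Contradiction.
- Case c(8) = 3:
  - Vertex 10: neighbors [6, 8] already have colors [1, 3] ⇒ c(10) = 2.
  - Vertex 13: neighbors [17, 8] already have colors [1, 3] ⇒ c(13) = 2.
  - Vertex 16: neighbors [13, 8] already have colors [2, 3] ⇒ c(16) = 1.
  - Vertex 14: neighbors [16, 7, 8] already have colors [1, 2, 3] — all 3 colors blocked. Contradiction.
Every case ends in a contradiction, so G has no proper 3-coloring (χ ≥ 4).
The coloring below uses 4 colors, so χ(G) = 4.
A valid 4-coloring: color 1: [9, 10, 13]; color 2: [7, 12, 15, 16]; color 3: [6, 11, 14, 17]; color 4: [8].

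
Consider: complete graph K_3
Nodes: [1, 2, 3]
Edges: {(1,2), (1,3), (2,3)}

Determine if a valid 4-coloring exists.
A valid 4-coloring: color 1: [2]; color 2: [1]; color 3: [3].
(χ(G) = 3 ≤ 4.)

Yes, G is 4-colorable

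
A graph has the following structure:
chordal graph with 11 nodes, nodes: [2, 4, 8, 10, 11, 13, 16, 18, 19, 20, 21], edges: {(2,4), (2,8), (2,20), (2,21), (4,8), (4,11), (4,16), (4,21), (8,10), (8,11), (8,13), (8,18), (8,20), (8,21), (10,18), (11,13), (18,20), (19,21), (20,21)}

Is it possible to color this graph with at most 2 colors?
No, G is not 2-colorable

The clique on vertices [2, 4, 8, 21] has size 4 > 2, so it alone needs 4 colors.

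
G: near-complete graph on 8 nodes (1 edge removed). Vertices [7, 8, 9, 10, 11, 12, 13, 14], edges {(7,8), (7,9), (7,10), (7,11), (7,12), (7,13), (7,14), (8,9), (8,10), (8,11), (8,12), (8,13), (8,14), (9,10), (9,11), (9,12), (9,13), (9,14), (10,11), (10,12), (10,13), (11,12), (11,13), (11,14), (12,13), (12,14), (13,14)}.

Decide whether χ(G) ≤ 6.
The clique on vertices [7, 8, 9, 10, 11, 12, 13] has size 7 > 6, so it alone needs 7 colors.

No, G is not 6-colorable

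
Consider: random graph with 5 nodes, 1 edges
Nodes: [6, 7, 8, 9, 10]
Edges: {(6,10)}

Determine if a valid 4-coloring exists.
A valid 4-coloring: color 1: [6, 7, 8, 9]; color 2: [10].
(χ(G) = 2 ≤ 4.)

Yes, G is 4-colorable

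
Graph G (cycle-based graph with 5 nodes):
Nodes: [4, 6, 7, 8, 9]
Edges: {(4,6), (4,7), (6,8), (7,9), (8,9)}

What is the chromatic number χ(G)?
Clique number ω(G) = 2 (lower bound: χ ≥ ω).
Odd cycle [6, 8, 9, 7, 4] needs 3 colors (χ ≥ 3).
The coloring below uses 3 colors, so χ(G) = 3.
A valid 3-coloring: color 1: [6, 7]; color 2: [4, 8]; color 3: [9].

χ(G) = 3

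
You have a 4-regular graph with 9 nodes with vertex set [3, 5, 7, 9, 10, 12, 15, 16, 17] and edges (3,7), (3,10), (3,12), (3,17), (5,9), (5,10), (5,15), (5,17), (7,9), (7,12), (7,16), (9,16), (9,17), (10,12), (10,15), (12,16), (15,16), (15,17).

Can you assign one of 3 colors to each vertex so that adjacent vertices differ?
A valid 3-coloring: color 1: [7, 10, 17]; color 2: [3, 5, 16]; color 3: [9, 12, 15].
(χ(G) = 3 ≤ 3.)

Yes, G is 3-colorable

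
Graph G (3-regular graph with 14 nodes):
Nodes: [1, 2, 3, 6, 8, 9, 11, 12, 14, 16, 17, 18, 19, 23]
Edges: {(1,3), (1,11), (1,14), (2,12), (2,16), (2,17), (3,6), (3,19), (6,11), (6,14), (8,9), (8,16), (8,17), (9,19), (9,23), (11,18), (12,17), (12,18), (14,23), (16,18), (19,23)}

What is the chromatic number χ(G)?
χ(G) = 3

Clique number ω(G) = 3 (lower bound: χ ≥ ω).
The clique on [2, 12, 17] has size 3, forcing χ ≥ 3, and the coloring below uses 3 colors, so χ(G) = 3.
A valid 3-coloring: color 1: [3, 9, 11, 14, 16, 17]; color 2: [1, 2, 6, 8, 18, 23]; color 3: [12, 19].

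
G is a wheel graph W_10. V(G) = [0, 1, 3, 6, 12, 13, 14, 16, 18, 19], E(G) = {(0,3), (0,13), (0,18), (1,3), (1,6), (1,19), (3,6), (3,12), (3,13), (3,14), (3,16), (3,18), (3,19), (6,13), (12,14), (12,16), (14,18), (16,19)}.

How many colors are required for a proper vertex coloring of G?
χ(G) = 4

Clique number ω(G) = 3 (lower bound: χ ≥ ω).
Odd cycle [14, 18, 0, 13, 6, 1, 19, 16, 12] needs 3 colors (χ ≥ 3).
Vertex 3 is adjacent to every vertex of [0, 1, 6, 12, 13, 14, 16, 18, 19], which already need 3 colors among themselves, so 3 needs a new color (χ ≥ 4).
The coloring below uses 4 colors, so χ(G) = 4.
A valid 4-coloring: color 1: [3]; color 2: [0, 6, 14, 16]; color 3: [1, 12, 13, 18]; color 4: [19].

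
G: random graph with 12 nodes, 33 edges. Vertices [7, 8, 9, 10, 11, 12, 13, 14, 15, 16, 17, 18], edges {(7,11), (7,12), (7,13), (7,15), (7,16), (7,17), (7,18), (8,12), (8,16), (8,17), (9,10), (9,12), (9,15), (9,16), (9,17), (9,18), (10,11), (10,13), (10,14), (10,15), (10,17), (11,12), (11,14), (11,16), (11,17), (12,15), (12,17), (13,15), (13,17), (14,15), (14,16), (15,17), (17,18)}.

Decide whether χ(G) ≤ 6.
Yes, G is 6-colorable

A valid 6-coloring: color 1: [16, 17]; color 2: [7, 8, 9, 14]; color 3: [11, 15, 18]; color 4: [10, 12]; color 5: [13].
(χ(G) = 5 ≤ 6.)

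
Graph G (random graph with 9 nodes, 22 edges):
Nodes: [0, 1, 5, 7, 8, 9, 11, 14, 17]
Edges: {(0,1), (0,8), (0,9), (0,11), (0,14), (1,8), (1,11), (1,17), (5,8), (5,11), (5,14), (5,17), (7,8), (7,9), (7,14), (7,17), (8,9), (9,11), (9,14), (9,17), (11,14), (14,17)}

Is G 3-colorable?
No, G is not 3-colorable

The clique on vertices [0, 9, 11, 14] has size 4 > 3, so it alone needs 4 colors.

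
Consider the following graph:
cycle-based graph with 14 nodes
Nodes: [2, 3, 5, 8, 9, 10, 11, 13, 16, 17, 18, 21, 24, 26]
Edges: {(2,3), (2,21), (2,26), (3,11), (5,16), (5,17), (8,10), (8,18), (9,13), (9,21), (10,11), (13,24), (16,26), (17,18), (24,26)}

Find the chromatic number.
Clique number ω(G) = 2 (lower bound: χ ≥ ω).
The graph is bipartite (no odd cycle), so 2 colors suffice: χ(G) = 2.
A valid 2-coloring: color 1: [3, 5, 10, 13, 18, 21, 26]; color 2: [2, 8, 9, 11, 16, 17, 24].

χ(G) = 2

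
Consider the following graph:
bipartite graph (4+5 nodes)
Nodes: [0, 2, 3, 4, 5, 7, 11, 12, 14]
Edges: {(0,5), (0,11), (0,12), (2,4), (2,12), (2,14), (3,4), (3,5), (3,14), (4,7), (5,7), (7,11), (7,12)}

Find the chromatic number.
χ(G) = 2

Clique number ω(G) = 2 (lower bound: χ ≥ ω).
The graph is bipartite (no odd cycle), so 2 colors suffice: χ(G) = 2.
A valid 2-coloring: color 1: [0, 2, 3, 7]; color 2: [4, 5, 11, 12, 14].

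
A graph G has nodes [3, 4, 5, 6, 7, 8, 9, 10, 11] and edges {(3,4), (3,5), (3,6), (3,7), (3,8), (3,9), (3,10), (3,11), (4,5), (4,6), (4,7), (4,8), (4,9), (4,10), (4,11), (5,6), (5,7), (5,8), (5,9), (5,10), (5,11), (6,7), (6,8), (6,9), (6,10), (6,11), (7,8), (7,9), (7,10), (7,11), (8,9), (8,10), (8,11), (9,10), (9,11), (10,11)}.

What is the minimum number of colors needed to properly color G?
χ(G) = 9

Clique number ω(G) = 9 (lower bound: χ ≥ ω).
The clique on [3, 4, 5, 6, 7, 8, 9, 10, 11] has size 9, forcing χ ≥ 9, and the coloring below uses 9 colors, so χ(G) = 9.
A valid 9-coloring: color 1: [3]; color 2: [7]; color 3: [9]; color 4: [4]; color 5: [11]; color 6: [6]; color 7: [5]; color 8: [8]; color 9: [10].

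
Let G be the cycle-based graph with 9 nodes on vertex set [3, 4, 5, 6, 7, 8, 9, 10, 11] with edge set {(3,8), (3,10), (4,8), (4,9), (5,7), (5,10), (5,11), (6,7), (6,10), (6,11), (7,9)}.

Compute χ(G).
χ(G) = 3

Clique number ω(G) = 2 (lower bound: χ ≥ ω).
Odd cycle [4, 9, 7, 5, 10, 3, 8] needs 3 colors (χ ≥ 3).
The coloring below uses 3 colors, so χ(G) = 3.
A valid 3-coloring: color 1: [3, 4, 7, 11]; color 2: [5, 6, 8, 9]; color 3: [10].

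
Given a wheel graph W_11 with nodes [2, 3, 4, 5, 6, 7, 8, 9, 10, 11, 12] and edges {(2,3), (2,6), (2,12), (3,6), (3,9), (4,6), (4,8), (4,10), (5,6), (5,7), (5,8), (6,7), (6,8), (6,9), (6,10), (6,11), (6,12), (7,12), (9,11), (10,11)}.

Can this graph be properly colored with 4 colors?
A valid 4-coloring: color 1: [6]; color 2: [3, 4, 5, 11, 12]; color 3: [2, 7, 8, 9, 10].
(χ(G) = 3 ≤ 4.)

Yes, G is 4-colorable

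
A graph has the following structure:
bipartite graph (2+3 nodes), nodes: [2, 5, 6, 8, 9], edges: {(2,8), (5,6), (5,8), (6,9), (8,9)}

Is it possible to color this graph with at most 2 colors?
A valid 2-coloring: color 1: [6, 8]; color 2: [2, 5, 9].
(χ(G) = 2 ≤ 2.)

Yes, G is 2-colorable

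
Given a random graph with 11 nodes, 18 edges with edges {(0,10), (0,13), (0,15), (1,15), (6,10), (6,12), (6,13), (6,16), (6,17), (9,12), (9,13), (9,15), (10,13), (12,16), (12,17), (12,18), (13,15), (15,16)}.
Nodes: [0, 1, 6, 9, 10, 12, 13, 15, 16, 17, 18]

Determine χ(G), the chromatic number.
χ(G) = 3

Clique number ω(G) = 3 (lower bound: χ ≥ ω).
The clique on [0, 10, 13] has size 3, forcing χ ≥ 3, and the coloring below uses 3 colors, so χ(G) = 3.
A valid 3-coloring: color 1: [10, 12, 15]; color 2: [0, 1, 6, 9, 18]; color 3: [13, 16, 17].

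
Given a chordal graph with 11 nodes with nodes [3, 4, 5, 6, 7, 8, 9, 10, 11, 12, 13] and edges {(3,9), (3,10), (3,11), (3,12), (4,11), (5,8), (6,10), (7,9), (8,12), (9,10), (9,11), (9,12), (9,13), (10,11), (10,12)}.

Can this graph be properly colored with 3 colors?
The clique on vertices [3, 9, 10, 11] has size 4 > 3, so it alone needs 4 colors.

No, G is not 3-colorable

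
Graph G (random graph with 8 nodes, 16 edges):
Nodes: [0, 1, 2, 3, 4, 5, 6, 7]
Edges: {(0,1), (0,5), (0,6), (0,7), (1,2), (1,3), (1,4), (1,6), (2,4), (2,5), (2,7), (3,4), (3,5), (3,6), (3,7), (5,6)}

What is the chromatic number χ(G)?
Clique number ω(G) = 3 (lower bound: χ ≥ ω).
The clique on [0, 1, 6] has size 3, forcing χ ≥ 3, and the coloring below uses 3 colors, so χ(G) = 3.
A valid 3-coloring: color 1: [1, 5, 7]; color 2: [0, 2, 3]; color 3: [4, 6].

χ(G) = 3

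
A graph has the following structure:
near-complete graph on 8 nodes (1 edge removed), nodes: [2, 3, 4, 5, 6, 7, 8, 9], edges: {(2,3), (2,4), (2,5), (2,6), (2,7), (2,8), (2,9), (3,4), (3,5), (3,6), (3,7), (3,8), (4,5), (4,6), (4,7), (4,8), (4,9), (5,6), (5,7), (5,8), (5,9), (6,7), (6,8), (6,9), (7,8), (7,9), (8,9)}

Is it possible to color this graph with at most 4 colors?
No, G is not 4-colorable

The clique on vertices [2, 4, 5, 6, 7, 8, 9] has size 7 > 4, so it alone needs 7 colors.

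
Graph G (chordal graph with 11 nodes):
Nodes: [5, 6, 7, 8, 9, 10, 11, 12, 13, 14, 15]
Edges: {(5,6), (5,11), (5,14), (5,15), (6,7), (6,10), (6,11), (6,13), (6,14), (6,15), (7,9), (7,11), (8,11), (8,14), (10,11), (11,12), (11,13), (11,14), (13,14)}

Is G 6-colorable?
Yes, G is 6-colorable

A valid 6-coloring: color 1: [9, 11, 15]; color 2: [6, 8, 12]; color 3: [7, 10, 14]; color 4: [5, 13].
(χ(G) = 4 ≤ 6.)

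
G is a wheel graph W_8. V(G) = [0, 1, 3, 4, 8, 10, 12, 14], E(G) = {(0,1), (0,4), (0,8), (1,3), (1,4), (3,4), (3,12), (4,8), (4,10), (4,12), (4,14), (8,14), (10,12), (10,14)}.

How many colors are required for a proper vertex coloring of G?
χ(G) = 4

Clique number ω(G) = 3 (lower bound: χ ≥ ω).
Odd cycle [12, 3, 1, 0, 8, 14, 10] needs 3 colors (χ ≥ 3).
Vertex 4 is adjacent to every vertex of [0, 1, 3, 8, 10, 12, 14], which already need 3 colors among themselves, so 4 needs a new color (χ ≥ 4).
The coloring below uses 4 colors, so χ(G) = 4.
A valid 4-coloring: color 1: [4]; color 2: [1, 12, 14]; color 3: [0, 3, 10]; color 4: [8].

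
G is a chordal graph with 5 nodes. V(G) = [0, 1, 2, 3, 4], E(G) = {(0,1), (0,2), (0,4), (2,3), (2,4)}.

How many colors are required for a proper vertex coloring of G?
χ(G) = 3

Clique number ω(G) = 3 (lower bound: χ ≥ ω).
The clique on [0, 2, 4] has size 3, forcing χ ≥ 3, and the coloring below uses 3 colors, so χ(G) = 3.
A valid 3-coloring: color 1: [1, 2]; color 2: [0, 3]; color 3: [4].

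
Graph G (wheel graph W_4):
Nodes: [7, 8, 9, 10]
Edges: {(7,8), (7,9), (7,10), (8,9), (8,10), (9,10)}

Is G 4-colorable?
Yes, G is 4-colorable

A valid 4-coloring: color 1: [7]; color 2: [10]; color 3: [8]; color 4: [9].
(χ(G) = 4 ≤ 4.)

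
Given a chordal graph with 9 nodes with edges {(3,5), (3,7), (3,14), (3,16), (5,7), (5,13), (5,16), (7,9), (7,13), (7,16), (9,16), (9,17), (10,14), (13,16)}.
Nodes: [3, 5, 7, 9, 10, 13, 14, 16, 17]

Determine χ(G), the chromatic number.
Clique number ω(G) = 4 (lower bound: χ ≥ ω).
The clique on [3, 5, 7, 16] has size 4, forcing χ ≥ 4, and the coloring below uses 4 colors, so χ(G) = 4.
A valid 4-coloring: color 1: [14, 16, 17]; color 2: [7, 10]; color 3: [5, 9]; color 4: [3, 13].

χ(G) = 4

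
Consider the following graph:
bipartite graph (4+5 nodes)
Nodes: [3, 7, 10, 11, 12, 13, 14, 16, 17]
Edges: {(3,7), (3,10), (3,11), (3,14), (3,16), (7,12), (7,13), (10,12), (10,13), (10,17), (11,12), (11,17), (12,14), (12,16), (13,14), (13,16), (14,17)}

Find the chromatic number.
Clique number ω(G) = 2 (lower bound: χ ≥ ω).
The graph is bipartite (no odd cycle), so 2 colors suffice: χ(G) = 2.
A valid 2-coloring: color 1: [3, 12, 13, 17]; color 2: [7, 10, 11, 14, 16].

χ(G) = 2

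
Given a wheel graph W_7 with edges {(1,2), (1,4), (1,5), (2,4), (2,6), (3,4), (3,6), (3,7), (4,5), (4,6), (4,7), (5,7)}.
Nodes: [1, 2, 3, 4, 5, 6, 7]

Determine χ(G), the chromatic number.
χ(G) = 3

Clique number ω(G) = 3 (lower bound: χ ≥ ω).
The clique on [1, 2, 4] has size 3, forcing χ ≥ 3, and the coloring below uses 3 colors, so χ(G) = 3.
A valid 3-coloring: color 1: [4]; color 2: [1, 6, 7]; color 3: [2, 3, 5].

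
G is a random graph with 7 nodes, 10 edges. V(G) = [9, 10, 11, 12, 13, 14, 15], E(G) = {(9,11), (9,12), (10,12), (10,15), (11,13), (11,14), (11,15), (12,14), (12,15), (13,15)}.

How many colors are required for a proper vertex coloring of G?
Clique number ω(G) = 3 (lower bound: χ ≥ ω).
The clique on [10, 12, 15] has size 3, forcing χ ≥ 3, and the coloring below uses 3 colors, so χ(G) = 3.
A valid 3-coloring: color 1: [11, 12]; color 2: [9, 14, 15]; color 3: [10, 13].

χ(G) = 3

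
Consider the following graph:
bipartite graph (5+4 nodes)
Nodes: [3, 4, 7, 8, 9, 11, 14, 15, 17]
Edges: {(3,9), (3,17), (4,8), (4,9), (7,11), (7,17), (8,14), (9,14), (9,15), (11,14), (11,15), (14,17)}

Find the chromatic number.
χ(G) = 2

Clique number ω(G) = 2 (lower bound: χ ≥ ω).
The graph is bipartite (no odd cycle), so 2 colors suffice: χ(G) = 2.
A valid 2-coloring: color 1: [3, 4, 7, 14, 15]; color 2: [8, 9, 11, 17].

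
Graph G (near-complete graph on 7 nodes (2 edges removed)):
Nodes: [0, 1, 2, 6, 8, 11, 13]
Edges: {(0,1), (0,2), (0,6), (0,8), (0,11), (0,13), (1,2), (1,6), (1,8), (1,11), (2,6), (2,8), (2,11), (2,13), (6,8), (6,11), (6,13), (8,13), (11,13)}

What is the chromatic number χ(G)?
χ(G) = 5

Clique number ω(G) = 5 (lower bound: χ ≥ ω).
The clique on [0, 1, 2, 6, 8] has size 5, forcing χ ≥ 5, and the coloring below uses 5 colors, so χ(G) = 5.
A valid 5-coloring: color 1: [2]; color 2: [0]; color 3: [6]; color 4: [1, 13]; color 5: [8, 11].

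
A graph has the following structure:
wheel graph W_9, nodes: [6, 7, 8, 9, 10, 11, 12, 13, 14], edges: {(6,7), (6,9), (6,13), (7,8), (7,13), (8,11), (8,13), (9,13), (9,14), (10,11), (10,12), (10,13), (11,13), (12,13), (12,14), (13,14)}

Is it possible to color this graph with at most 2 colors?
No, G is not 2-colorable

The clique on vertices [6, 9, 13] has size 3 > 2, so it alone needs 3 colors.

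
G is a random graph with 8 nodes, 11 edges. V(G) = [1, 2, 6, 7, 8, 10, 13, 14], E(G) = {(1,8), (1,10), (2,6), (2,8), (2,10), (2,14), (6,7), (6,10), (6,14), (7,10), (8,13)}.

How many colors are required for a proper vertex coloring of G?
χ(G) = 3

Clique number ω(G) = 3 (lower bound: χ ≥ ω).
The clique on [2, 6, 10] has size 3, forcing χ ≥ 3, and the coloring below uses 3 colors, so χ(G) = 3.
A valid 3-coloring: color 1: [6, 8]; color 2: [10, 13, 14]; color 3: [1, 2, 7].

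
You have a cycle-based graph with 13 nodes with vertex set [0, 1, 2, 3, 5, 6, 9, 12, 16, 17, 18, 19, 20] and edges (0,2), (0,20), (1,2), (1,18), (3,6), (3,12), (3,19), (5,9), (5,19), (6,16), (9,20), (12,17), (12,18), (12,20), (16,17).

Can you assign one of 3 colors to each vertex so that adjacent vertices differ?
Yes, G is 3-colorable

A valid 3-coloring: color 1: [0, 1, 9, 12, 16, 19]; color 2: [2, 3, 5, 17, 18, 20]; color 3: [6].
(χ(G) = 3 ≤ 3.)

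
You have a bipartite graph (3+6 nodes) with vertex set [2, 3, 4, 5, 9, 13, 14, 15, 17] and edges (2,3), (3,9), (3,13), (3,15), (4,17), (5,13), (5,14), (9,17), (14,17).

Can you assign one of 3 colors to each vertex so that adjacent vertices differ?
A valid 3-coloring: color 1: [3, 5, 17]; color 2: [2, 4, 9, 13, 14, 15].
(χ(G) = 2 ≤ 3.)

Yes, G is 3-colorable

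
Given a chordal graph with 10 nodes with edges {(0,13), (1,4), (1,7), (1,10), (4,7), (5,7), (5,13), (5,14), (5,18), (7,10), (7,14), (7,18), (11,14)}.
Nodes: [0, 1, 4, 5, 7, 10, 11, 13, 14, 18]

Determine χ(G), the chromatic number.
χ(G) = 3

Clique number ω(G) = 3 (lower bound: χ ≥ ω).
The clique on [1, 7, 10] has size 3, forcing χ ≥ 3, and the coloring below uses 3 colors, so χ(G) = 3.
A valid 3-coloring: color 1: [7, 11, 13]; color 2: [0, 1, 5]; color 3: [4, 10, 14, 18].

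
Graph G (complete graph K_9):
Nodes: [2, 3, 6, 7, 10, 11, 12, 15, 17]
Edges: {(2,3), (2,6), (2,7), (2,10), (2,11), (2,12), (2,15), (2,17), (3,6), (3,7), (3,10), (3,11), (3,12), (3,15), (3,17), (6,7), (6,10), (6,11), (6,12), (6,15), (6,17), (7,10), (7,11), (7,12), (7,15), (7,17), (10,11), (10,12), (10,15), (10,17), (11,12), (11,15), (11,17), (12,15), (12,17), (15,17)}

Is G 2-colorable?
No, G is not 2-colorable

The clique on vertices [2, 3, 6, 7, 10, 11, 12, 15, 17] has size 9 > 2, so it alone needs 9 colors.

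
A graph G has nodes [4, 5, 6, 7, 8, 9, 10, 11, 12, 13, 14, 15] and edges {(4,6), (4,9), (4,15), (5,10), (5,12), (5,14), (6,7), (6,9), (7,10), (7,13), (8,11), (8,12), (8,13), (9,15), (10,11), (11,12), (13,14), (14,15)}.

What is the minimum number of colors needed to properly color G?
Clique number ω(G) = 3 (lower bound: χ ≥ ω).
The clique on [4, 6, 9] has size 3, forcing χ ≥ 3, and the coloring below uses 3 colors, so χ(G) = 3.
A valid 3-coloring: color 1: [6, 8, 10, 15]; color 2: [7, 9, 12, 14]; color 3: [4, 5, 11, 13].

χ(G) = 3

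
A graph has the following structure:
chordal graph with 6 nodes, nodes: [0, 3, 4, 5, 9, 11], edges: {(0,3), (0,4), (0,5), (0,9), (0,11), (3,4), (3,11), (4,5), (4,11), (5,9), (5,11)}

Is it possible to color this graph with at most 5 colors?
Yes, G is 5-colorable

A valid 5-coloring: color 1: [0]; color 2: [9, 11]; color 3: [4]; color 4: [3, 5].
(χ(G) = 4 ≤ 5.)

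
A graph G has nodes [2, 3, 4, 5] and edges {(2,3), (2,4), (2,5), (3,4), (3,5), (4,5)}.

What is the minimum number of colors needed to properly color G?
Clique number ω(G) = 4 (lower bound: χ ≥ ω).
The clique on [2, 3, 4, 5] has size 4, forcing χ ≥ 4, and the coloring below uses 4 colors, so χ(G) = 4.
A valid 4-coloring: color 1: [5]; color 2: [3]; color 3: [2]; color 4: [4].

χ(G) = 4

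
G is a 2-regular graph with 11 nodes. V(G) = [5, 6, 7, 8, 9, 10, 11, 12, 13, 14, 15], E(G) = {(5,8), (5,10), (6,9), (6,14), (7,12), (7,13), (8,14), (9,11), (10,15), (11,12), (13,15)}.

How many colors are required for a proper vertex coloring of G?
χ(G) = 3

Clique number ω(G) = 2 (lower bound: χ ≥ ω).
Odd cycle [5, 8, 14, 6, 9, 11, 12, 7, 13, 15, 10] needs 3 colors (χ ≥ 3).
The coloring below uses 3 colors, so χ(G) = 3.
A valid 3-coloring: color 1: [5, 6, 7, 11, 15]; color 2: [9, 10, 12, 13, 14]; color 3: [8].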